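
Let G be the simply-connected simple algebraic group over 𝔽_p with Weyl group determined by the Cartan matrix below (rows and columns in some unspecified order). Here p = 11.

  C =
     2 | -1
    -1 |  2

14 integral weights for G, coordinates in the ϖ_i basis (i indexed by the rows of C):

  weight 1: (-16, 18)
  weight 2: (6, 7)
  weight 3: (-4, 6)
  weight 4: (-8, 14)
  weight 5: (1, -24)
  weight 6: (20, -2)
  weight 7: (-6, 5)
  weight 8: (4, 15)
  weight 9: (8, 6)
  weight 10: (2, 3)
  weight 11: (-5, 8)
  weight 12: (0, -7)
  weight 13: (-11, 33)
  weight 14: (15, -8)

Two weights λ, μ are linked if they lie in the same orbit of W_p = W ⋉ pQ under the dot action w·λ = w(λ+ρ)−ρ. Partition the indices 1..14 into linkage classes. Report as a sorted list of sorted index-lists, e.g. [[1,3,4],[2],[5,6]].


A_2 Cartan matrix, 2 simple roots permuted; ρ=(1,1).

Alcove-folded reps (p=11, 14 weights, presented ϖ-order):

  1: (3, 4)
  2: (3, 4)
  3: (3, 4)
  4: (3, 4)
  5: (1, 9)
  6: (1, 9)
  7: (5, 1)
  8: (5, 1)
  9: (4, 2)
  10: (3, 4)
  11: (4, 5)
  12: (5, 1)
  13: (1, 9)
  14: (4, 2)

These 14 weights hit 5 W_11-dot-orbits; sizes (5, 3, 3, 2, 1):

[[1, 2, 3, 4, 10], [5, 6, 13], [7, 8, 12], [9, 14], [11]]


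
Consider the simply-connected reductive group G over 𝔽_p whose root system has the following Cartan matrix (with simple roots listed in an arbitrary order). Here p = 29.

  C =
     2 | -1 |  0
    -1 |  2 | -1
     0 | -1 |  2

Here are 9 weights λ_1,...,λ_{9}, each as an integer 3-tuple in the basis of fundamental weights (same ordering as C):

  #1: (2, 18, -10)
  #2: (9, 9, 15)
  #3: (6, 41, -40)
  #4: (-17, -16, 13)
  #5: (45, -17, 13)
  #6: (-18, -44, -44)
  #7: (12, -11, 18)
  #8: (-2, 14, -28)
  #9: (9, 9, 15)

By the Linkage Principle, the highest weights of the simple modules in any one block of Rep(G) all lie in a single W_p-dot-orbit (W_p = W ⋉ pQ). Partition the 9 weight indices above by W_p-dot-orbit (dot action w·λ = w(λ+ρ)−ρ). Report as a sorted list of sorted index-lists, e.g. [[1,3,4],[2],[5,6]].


C ↔ A_3 under row/col permutation; |W(A_3)| = 24.

W_29-reps of the 9 weights in Ā_29 (same 3-coord order as C):

  λ_1+ρ ↦ (3, 10, 9);  λ_2+ρ ↦ (3, 10, 9);  λ_3+ρ ↦ (3, 10, 9);  λ_4+ρ ↦ (12, 1, 14);  λ_5+ρ ↦ (12, 1, 14);  λ_6+ρ ↦ (12, 1, 14);  λ_7+ρ ↦ (3, 10, 9);  λ_8+ρ ↦ (12, 1, 14);  λ_9+ρ ↦ (3, 10, 9)

2 distinct reps among the 9 weights ⇒ 2 W_29-linkage classes:

[[1, 2, 3, 7, 9], [4, 5, 6, 8]]


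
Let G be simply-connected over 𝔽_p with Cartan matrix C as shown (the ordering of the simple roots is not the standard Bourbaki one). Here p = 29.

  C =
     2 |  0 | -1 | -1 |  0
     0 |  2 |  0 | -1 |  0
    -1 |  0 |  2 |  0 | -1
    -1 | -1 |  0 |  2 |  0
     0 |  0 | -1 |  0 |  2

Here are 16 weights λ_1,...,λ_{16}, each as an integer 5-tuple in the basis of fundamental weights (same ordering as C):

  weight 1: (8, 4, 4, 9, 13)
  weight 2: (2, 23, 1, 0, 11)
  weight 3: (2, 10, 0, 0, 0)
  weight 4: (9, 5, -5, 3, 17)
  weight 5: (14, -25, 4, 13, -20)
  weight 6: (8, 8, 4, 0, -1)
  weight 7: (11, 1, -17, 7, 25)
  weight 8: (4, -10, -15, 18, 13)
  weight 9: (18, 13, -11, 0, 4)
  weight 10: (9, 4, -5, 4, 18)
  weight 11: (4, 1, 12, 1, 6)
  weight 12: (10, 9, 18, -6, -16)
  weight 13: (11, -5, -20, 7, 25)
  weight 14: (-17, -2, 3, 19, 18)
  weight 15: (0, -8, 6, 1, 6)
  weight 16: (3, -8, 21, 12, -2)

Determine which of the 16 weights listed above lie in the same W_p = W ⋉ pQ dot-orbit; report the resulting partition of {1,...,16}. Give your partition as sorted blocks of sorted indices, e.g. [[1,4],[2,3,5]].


Dynkin diagram of C (from the 8 off-diagonal −1 entries): A_5.

Folding the 16 weights λ_j+ρ into Ā_29 (reps in the given 5-coord order):

  λ_1 → (9, 9, 5, 1, 0) · λ_2 → (3, 11, 1, 1, 1) · λ_3 → (3, 11, 1, 1, 1) · λ_4 → (6, 1, 4, 4, 9) · λ_5 → (9, 9, 5, 1, 0) · λ_6 → (9, 9, 5, 1, 0) · λ_7 → (4, 1, 12, 3, 7) · λ_8 → (9, 9, 5, 1, 0) · λ_9 → (9, 9, 5, 1, 0) · λ_10 → (6, 1, 4, 4, 9) · λ_11 → (5, 2, 13, 2, 7) · λ_12 → (6, 1, 4, 4, 9) · λ_13 → (4, 1, 12, 3, 7) · λ_14 → (4, 1, 12, 3, 7) · λ_15 → (4, 2, 3, 1, 7) · λ_16 → (4, 1, 12, 3, 7)

6 distinct reps among the 16 weights ⇒ 6 W_29-linkage classes:

[[1, 5, 6, 8, 9], [2, 3], [4, 10, 12], [7, 13, 14, 16], [11], [15]]


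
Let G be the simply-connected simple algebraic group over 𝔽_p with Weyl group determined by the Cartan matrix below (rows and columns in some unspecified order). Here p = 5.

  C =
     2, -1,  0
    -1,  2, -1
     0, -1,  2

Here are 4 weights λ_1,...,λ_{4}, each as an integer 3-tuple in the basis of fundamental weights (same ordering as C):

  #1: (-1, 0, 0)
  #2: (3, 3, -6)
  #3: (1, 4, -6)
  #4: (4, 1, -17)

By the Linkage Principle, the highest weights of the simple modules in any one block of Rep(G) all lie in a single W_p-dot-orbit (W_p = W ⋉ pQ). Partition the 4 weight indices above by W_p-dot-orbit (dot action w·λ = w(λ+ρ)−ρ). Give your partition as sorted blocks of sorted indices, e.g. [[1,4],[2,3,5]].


A_3 Cartan matrix, 3 simple roots permuted; ρ=(1,1,1).

Alcove-folded reps (p=5, 4 weights, presented ϖ-order):

    λ_1+ρ ↦ (0, 1, 1)
    λ_2+ρ ↦ (0, 1, 1)
    λ_3+ρ ↦ (0, 0, 3)
    λ_4+ρ ↦ (0, 1, 1)

Grouping the 4 weights by Ā_5-representative: 2 linkage classes.

[[1, 2, 4], [3]]


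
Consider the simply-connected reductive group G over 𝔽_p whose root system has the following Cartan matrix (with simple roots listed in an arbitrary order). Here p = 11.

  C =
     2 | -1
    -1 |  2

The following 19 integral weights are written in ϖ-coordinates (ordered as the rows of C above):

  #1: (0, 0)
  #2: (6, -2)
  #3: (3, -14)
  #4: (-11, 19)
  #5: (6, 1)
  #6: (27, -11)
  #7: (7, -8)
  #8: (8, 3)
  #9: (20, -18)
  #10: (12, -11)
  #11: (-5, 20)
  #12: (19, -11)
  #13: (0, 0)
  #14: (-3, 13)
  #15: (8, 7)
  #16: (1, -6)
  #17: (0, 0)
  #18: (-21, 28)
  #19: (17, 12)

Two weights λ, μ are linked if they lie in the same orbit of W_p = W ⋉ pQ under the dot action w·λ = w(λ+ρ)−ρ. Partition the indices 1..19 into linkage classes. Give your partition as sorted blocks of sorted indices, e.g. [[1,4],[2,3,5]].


Dynkin diagram of C (from the 2 off-diagonal −1 entries): A_2.

Each λ_j+ρ reduced to Ā_11; 2-tuples below use C's row order:

  [1] (1, 1)
  [2] (6, 1)
  [3] (7, 2)
  [4] (1, 1)
  [5] (7, 2)
  [6] (6, 1)
  [7] (1, 7)
  [8] (7, 2)
  [9] (6, 1)
  [10] (1, 8)
  [11] (6, 1)
  [12] (1, 1)
  [13] (1, 1)
  [14] (1, 8)
  [15] (3, 2)
  [16] (3, 2)
  [17] (1, 1)
  [18] (7, 2)
  [19] (7, 2)

Partition of {1..19} into 6 W_11-dot-orbits:

[[1, 4, 12, 13, 17], [2, 6, 9, 11], [3, 5, 8, 18, 19], [7], [10, 14], [15, 16]]


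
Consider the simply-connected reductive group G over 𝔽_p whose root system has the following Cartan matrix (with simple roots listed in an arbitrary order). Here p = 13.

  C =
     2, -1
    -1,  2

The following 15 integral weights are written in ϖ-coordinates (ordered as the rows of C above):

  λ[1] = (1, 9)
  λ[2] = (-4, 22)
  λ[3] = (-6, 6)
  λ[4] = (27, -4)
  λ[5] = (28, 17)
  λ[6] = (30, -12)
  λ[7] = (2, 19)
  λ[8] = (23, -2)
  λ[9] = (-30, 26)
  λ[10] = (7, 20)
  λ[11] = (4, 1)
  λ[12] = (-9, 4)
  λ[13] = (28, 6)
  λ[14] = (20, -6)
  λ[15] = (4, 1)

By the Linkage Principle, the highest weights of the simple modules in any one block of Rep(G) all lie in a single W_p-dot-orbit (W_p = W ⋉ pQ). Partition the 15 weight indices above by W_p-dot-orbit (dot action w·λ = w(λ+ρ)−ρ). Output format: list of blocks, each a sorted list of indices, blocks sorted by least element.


Type A_2, rank 2, |W|=6; reorder rows/cols to standard.

Folding the 15 weights λ_j+ρ into Ā_13 (reps in the given 2-coord order):

    [1] (2, 10)
    [2] (7, 3)
    [3] (5, 2)
    [4] (2, 10)
    [5] (5, 3)
    [6] (5, 2)
    [7] (7, 3)
    [8] (2, 10)
    [9] (2, 10)
    [10] (5, 3)
    [11] (5, 2)
    [12] (5, 3)
    [13] (7, 3)
    [14] (5, 3)
    [15] (5, 2)

Grouping the 15 weights by Ā_13-representative: 4 linkage classes.

[[1, 4, 8, 9], [2, 7, 13], [3, 6, 11, 15], [5, 10, 12, 14]]


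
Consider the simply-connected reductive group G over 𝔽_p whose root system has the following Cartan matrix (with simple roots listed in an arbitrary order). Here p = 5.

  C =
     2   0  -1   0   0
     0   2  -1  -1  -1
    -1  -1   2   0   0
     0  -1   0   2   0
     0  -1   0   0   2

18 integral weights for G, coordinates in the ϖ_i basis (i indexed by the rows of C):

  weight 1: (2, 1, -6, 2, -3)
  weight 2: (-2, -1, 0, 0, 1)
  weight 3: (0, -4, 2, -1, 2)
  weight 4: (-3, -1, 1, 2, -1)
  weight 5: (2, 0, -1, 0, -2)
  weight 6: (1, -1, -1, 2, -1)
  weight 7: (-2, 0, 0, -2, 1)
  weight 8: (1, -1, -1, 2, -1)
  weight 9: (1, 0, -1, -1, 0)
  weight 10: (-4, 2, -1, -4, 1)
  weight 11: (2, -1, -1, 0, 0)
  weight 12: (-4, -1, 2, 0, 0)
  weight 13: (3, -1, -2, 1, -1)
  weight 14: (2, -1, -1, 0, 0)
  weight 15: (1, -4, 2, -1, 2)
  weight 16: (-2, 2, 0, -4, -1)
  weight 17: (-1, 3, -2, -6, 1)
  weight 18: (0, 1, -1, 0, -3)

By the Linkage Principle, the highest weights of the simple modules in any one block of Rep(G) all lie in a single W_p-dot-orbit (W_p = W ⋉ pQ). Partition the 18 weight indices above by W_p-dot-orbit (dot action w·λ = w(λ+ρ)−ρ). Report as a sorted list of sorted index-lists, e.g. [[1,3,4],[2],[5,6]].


Root system D_5: the 5×5 matrix C matches after relabeling.

Ā_5 reps of the 18 weights (D_5, coords as presented):

  1: (0, 2, 0, 0, 1)
  2: (1, 0, 0, 1, 2)
  3: (1, 0, 0, 3, 0)
  4: (2, 0, 0, 3, 0)
  5: (3, 0, 0, 1, 1)
  6: (2, 0, 0, 3, 0)
  7: (1, 0, 0, 1, 2)
  8: (2, 0, 0, 3, 0)
  9: (2, 1, 0, 0, 1)
  10: (0, 2, 0, 0, 1)
  11: (3, 0, 0, 1, 1)
  12: (3, 0, 0, 1, 1)
  13: (3, 0, 0, 1, 1)
  14: (3, 0, 0, 1, 1)
  15: (2, 0, 0, 3, 0)
  16: (1, 0, 0, 3, 0)
  17: (1, 0, 0, 3, 0)
  18: (1, 0, 0, 1, 2)

Partition of {1..18} into 6 W_5-dot-orbits:

[[1, 10], [2, 7, 18], [3, 16, 17], [4, 6, 8, 15], [5, 11, 12, 13, 14], [9]]


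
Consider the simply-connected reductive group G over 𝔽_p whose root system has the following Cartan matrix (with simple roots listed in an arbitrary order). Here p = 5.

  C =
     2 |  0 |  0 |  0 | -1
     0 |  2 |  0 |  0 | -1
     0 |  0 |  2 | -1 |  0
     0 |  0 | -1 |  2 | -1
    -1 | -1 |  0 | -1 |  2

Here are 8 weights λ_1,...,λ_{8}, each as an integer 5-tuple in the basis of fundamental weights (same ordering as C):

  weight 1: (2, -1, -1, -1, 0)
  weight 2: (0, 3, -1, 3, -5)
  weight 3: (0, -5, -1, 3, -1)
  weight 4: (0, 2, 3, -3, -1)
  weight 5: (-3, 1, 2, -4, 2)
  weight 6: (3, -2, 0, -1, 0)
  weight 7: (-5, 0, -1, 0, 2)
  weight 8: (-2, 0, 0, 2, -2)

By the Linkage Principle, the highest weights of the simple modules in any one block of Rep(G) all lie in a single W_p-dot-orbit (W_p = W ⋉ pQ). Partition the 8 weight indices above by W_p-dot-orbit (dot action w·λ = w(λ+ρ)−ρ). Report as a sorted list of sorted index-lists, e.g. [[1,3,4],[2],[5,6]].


D_5 Cartan matrix, 5 simple roots permuted; ρ=(1,1,1,1,1).

λ_j+ρ reflected into Ā_5 (⟨·,θ^∨⟩≤5); 5-tuples as given:

    λ_1+ρ ↦ (3, 0, 0, 0, 1)
    λ_2+ρ ↦ (3, 0, 0, 0, 1)
    λ_3+ρ ↦ (3, 0, 0, 0, 1)
    λ_4+ρ ↦ (1, 1, 1, 1, 0)
    λ_5+ρ ↦ (0, 0, 0, 0, 2)
    λ_6+ρ ↦ (3, 0, 0, 0, 1)
    λ_7+ρ ↦ (3, 0, 0, 0, 1)
    λ_8+ρ ↦ (1, 1, 1, 1, 0)

These 8 weights hit 3 W_5-dot-orbits; sizes (5, 2, 1):

[[1, 2, 3, 6, 7], [4, 8], [5]]


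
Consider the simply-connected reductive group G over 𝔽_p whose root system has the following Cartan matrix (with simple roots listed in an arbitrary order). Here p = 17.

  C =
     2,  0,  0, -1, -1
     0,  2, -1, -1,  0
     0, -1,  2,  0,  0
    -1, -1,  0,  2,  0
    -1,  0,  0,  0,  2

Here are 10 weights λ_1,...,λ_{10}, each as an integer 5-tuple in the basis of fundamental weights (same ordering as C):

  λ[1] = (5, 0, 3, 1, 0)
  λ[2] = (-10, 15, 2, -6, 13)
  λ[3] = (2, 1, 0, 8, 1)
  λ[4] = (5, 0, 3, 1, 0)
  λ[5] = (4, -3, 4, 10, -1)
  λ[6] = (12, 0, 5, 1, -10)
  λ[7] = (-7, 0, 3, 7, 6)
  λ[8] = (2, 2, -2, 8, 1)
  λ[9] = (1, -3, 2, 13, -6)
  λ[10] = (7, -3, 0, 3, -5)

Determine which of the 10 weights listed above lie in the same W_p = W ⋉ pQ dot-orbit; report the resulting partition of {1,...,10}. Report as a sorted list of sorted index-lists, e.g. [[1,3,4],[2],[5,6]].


Type A_5, rank 5, |W|=720; reorder rows/cols to standard.

Folding the 10 weights λ_j+ρ into Ā_17 (reps in the given 5-coord order):

  λ_1 → (6, 1, 4, 2, 1)
  λ_2 → (3, 2, 1, 9, 2)
  λ_3 → (3, 2, 1, 9, 2)
  λ_4 → (6, 1, 4, 2, 1)
  λ_5 → (3, 2, 1, 9, 2)
  λ_6 → (4, 1, 1, 2, 4)
  λ_7 → (6, 1, 4, 2, 1)
  λ_8 → (3, 2, 1, 9, 2)
  λ_9 → (3, 2, 1, 9, 2)
  λ_10 → (4, 1, 1, 2, 4)

Linkage partition of the 10 weights (3 classes, p=17):

[[1, 4, 7], [2, 3, 5, 8, 9], [6, 10]]


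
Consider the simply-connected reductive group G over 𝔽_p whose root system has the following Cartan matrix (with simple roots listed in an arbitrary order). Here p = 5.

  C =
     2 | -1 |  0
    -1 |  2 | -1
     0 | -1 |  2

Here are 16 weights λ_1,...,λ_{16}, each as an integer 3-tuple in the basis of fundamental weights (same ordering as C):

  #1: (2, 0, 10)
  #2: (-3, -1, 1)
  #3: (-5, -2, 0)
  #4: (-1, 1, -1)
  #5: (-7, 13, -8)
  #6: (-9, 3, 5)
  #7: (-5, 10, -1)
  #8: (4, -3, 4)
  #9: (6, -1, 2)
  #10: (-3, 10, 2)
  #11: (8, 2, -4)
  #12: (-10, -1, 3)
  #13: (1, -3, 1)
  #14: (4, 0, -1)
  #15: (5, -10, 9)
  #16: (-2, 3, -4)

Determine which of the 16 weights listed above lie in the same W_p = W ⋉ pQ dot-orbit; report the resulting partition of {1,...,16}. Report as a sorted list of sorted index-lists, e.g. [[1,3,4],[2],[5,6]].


Dynkin diagram of C (from the 4 off-diagonal −1 entries): A_3.

Alcove-folded reps (p=5, 16 weights, presented ϖ-order):

  λ_1 → (1, 0, 3);  λ_2 → (0, 2, 0);  λ_3 → (1, 0, 4);  λ_4 → (0, 2, 0);  λ_5 → (1, 1, 2);  λ_6 → (1, 0, 3);  λ_7 → (1, 0, 3);  λ_8 → (0, 2, 0);  λ_9 → (0, 2, 0);  λ_10 → (1, 1, 2);  λ_11 → (2, 2, 0);  λ_12 → (4, 0, 1);  λ_13 → (0, 2, 0);  λ_14 → (4, 0, 1);  λ_15 → (1, 0, 3);  λ_16 → (1, 0, 3)

The 16 indices split into 6 linkage classes (same alcove rep ⇔ same W_5-dot-orbit):

[[1, 6, 7, 15, 16], [2, 4, 8, 9, 13], [3], [5, 10], [11], [12, 14]]


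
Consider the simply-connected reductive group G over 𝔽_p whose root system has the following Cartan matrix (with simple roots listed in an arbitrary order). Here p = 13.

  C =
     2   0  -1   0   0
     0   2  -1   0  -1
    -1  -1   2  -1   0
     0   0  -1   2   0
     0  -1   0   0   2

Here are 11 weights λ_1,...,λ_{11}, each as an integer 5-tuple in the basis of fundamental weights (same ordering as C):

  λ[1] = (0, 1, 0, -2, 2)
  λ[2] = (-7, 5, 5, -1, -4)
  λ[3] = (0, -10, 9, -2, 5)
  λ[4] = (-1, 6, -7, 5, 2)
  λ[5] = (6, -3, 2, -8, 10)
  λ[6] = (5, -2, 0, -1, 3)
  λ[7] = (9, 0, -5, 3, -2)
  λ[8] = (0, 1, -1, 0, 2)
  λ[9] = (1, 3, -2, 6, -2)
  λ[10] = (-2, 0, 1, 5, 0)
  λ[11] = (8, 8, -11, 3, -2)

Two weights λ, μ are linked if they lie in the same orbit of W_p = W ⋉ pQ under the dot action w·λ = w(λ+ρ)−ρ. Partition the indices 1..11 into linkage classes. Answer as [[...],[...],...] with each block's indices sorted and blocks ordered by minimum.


Cartan matrix: type D_5 (|W|=1920); un-permuting the 5 rows.

Ā_13 reps of the 11 weights (D_5, coords as presented):

    λ_1+ρ ↦ (1, 2, 0, 1, 3)
    λ_2+ρ ↦ (6, 1, 0, 0, 3)
    λ_3+ρ ↦ (1, 2, 0, 1, 3)
    λ_4+ρ ↦ (6, 1, 0, 0, 3)
    λ_5+ρ ↦ (1, 2, 0, 1, 3)
    λ_6+ρ ↦ (6, 1, 0, 0, 3)
    λ_7+ρ ↦ (6, 1, 0, 0, 3)
    λ_8+ρ ↦ (1, 2, 0, 1, 3)
    λ_9+ρ ↦ (1, 1, 1, 6, 1)
    λ_10+ρ ↦ (1, 1, 1, 6, 1)
    λ_11+ρ ↦ (1, 1, 1, 6, 1)

These 11 weights hit 3 W_13-dot-orbits; sizes (4, 4, 3):

[[1, 3, 5, 8], [2, 4, 6, 7], [9, 10, 11]]


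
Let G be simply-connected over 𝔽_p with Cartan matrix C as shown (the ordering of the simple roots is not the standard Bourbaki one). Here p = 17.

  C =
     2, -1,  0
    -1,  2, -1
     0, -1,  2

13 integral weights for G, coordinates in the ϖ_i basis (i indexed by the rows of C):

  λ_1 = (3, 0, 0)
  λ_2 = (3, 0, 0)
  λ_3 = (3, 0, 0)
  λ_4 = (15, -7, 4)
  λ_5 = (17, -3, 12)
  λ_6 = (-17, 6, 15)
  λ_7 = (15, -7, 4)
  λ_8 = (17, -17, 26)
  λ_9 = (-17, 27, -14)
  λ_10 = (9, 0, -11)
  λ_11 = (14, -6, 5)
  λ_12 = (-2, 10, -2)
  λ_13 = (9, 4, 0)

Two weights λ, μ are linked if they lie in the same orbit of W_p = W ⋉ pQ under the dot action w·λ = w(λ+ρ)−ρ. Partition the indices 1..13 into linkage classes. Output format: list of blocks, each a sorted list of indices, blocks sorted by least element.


Cartan matrix: type A_3 (|W|=24); un-permuting the 3 rows.

Each λ_j+ρ reduced to Ā_17; 3-tuples below use C's row order:

  1: (4, 1, 1);  2: (4, 1, 1);  3: (4, 1, 1);  4: (10, 5, 1);  5: (4, 1, 1);  6: (1, 9, 1);  7: (10, 5, 1);  8: (10, 5, 1);  9: (4, 1, 1);  10: (1, 9, 1);  11: (10, 5, 1);  12: (1, 9, 1);  13: (10, 5, 1)

3 distinct reps among the 13 weights ⇒ 3 W_17-linkage classes:

[[1, 2, 3, 5, 9], [4, 7, 8, 11, 13], [6, 10, 12]]


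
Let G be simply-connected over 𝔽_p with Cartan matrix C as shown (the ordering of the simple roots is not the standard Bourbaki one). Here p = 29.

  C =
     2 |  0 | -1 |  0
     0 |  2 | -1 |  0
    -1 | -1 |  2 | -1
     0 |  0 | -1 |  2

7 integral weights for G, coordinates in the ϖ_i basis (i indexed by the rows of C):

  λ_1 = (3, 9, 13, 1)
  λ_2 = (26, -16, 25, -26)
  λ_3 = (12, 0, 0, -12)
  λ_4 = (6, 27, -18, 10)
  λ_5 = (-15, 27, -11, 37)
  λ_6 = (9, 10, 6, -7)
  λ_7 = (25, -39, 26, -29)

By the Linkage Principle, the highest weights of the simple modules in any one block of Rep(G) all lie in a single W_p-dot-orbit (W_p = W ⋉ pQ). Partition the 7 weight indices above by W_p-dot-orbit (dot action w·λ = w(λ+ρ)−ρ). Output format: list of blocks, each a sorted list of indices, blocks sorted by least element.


D_4 Cartan matrix, 4 simple roots permuted; ρ=(1,1,1,1).

Alcove-folded reps (p=29, 7 weights, presented ϖ-order):

  λ_1 → (3, 9, 1, 1) · λ_2 → (3, 9, 1, 1) · λ_3 → (3, 9, 1, 1) · λ_4 → (10, 11, 1, 6) · λ_5 → (3, 9, 1, 1) · λ_6 → (10, 11, 1, 6) · λ_7 → (3, 9, 1, 1)

The 7 indices split into 2 linkage classes (same alcove rep ⇔ same W_29-dot-orbit):

[[1, 2, 3, 5, 7], [4, 6]]


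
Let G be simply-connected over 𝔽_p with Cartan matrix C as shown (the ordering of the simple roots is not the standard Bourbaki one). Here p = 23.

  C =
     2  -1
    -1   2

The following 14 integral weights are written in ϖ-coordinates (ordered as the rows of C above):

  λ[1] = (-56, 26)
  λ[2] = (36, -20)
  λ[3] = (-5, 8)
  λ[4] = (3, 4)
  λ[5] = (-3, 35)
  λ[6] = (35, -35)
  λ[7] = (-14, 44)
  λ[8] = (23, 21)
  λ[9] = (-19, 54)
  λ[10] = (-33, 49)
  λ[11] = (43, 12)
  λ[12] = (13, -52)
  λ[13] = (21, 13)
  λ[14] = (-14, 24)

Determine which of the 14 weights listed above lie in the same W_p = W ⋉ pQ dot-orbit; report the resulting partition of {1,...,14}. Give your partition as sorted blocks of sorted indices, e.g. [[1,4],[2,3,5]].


Root system A_2: the 2×2 matrix C matches after relabeling.

Each λ_j+ρ reduced to Ā_23; 2-tuples below use C's row order:

  [1] (4, 5);  [2] (4, 5);  [3] (4, 5);  [4] (4, 5);  [5] (11, 10);  [6] (11, 10);  [7] (9, 1);  [8] (0, 1);  [9] (5, 9);  [10] (4, 5);  [11] (11, 10);  [12] (5, 9);  [13] (9, 1);  [14] (11, 10)

Partition of {1..14} into 5 W_23-dot-orbits:

[[1, 2, 3, 4, 10], [5, 6, 11, 14], [7, 13], [8], [9, 12]]


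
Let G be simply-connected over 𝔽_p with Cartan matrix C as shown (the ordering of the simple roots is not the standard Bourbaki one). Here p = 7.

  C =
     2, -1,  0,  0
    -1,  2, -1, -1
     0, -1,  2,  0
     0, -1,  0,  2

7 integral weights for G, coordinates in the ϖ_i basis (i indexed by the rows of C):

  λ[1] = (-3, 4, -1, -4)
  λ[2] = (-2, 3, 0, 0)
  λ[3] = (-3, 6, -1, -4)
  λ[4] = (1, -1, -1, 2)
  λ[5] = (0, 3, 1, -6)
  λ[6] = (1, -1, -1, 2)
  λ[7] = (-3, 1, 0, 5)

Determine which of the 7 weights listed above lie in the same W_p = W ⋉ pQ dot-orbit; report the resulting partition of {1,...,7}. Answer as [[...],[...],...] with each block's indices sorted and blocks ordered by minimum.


Root system D_4: the 4×4 matrix C matches after relabeling.

Ā_7 reps of the 7 weights (D_4, coords as presented):

    λ_1+ρ ↦ (2, 0, 0, 3)
    λ_2+ρ ↦ (1, 1, 1, 1)
    λ_3+ρ ↦ (2, 0, 0, 3)
    λ_4+ρ ↦ (2, 0, 0, 3)
    λ_5+ρ ↦ (0, 1, 1, 4)
    λ_6+ρ ↦ (2, 0, 0, 3)
    λ_7+ρ ↦ (0, 1, 1, 4)

Linkage partition of the 7 weights (3 classes, p=7):

[[1, 3, 4, 6], [2], [5, 7]]


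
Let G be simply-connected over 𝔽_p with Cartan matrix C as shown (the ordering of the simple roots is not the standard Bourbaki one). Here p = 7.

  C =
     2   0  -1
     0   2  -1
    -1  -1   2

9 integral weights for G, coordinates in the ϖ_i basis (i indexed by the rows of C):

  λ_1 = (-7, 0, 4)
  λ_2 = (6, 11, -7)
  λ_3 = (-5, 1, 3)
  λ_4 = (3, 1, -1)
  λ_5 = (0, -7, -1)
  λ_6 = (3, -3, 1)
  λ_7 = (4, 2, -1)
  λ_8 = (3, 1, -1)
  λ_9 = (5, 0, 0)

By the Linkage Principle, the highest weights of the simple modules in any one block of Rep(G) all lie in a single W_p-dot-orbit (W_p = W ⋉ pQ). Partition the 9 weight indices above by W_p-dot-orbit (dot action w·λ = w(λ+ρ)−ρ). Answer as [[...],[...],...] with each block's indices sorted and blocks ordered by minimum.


C ↔ A_3 under row/col permutation; |W(A_3)| = 24.

λ_j+ρ reflected into Ā_7 (⟨·,θ^∨⟩≤7); 3-tuples as given:

  [1] (5, 0, 1);  [2] (5, 0, 1);  [3] (4, 2, 0);  [4] (4, 2, 0);  [5] (5, 0, 1);  [6] (4, 2, 0);  [7] (4, 2, 0);  [8] (4, 2, 0);  [9] (5, 0, 1)

The 9 indices split into 2 linkage classes (same alcove rep ⇔ same W_7-dot-orbit):

[[1, 2, 5, 9], [3, 4, 6, 7, 8]]


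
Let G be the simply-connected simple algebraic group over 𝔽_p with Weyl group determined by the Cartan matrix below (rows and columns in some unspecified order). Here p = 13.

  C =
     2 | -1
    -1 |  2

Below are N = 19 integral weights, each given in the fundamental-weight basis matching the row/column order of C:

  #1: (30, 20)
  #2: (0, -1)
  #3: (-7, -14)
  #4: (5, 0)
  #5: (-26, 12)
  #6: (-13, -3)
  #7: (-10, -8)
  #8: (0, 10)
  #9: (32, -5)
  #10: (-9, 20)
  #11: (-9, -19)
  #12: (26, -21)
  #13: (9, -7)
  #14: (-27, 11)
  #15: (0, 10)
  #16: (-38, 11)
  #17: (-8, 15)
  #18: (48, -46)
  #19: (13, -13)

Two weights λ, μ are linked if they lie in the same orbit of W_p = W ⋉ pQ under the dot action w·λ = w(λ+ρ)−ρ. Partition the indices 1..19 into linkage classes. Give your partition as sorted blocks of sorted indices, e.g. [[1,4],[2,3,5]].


Cartan matrix: type A_2 (|W|=6); un-permuting the 2 rows.

Ā_13 reps of the 19 weights (A_2, coords as presented):

  λ_1 → (0, 5)
  λ_2 → (1, 0)
  λ_3 → (7, 0)
  λ_4 → (6, 1)
  λ_5 → (1, 0)
  λ_6 → (1, 11)
  λ_7 → (4, 6)
  λ_8 → (1, 11)
  λ_9 → (4, 6)
  λ_10 → (0, 5)
  λ_11 → (0, 5)
  λ_12 → (6, 1)
  λ_13 → (4, 6)
  λ_14 → (1, 0)
  λ_15 → (1, 11)
  λ_16 → (1, 11)
  λ_17 → (4, 6)
  λ_18 → (4, 6)
  λ_19 → (1, 11)

These 19 weights hit 6 W_13-dot-orbits; sizes (3, 3, 1, 2, 5, 5):

[[1, 10, 11], [2, 5, 14], [3], [4, 12], [6, 8, 15, 16, 19], [7, 9, 13, 17, 18]]


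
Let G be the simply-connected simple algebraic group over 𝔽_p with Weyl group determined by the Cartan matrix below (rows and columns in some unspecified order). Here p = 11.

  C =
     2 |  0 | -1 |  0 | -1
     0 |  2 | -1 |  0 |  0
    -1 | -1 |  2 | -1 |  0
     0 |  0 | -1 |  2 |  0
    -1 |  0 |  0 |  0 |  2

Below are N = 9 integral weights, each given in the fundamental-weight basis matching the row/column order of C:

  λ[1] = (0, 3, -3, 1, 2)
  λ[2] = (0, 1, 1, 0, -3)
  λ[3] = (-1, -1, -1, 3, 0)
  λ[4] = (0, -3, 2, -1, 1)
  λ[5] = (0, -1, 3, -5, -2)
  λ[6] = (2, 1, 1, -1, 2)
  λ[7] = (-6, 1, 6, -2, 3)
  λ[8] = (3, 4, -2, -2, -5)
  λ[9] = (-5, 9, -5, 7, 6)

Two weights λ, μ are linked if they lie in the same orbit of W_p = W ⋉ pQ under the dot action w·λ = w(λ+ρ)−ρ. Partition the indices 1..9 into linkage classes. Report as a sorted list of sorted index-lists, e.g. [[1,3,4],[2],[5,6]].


D_5 Cartan matrix, 5 simple roots permuted; ρ=(1,1,1,1,1).

Each λ_j+ρ reduced to Ā_11; 5-tuples below use C's row order:

    λ_1+ρ ↦ (1, 2, 1, 0, 2)
    λ_2+ρ ↦ (1, 2, 1, 1, 1)
    λ_3+ρ ↦ (0, 0, 0, 4, 1)
    λ_4+ρ ↦ (1, 2, 1, 0, 2)
    λ_5+ρ ↦ (0, 0, 0, 4, 1)
    λ_6+ρ ↦ (1, 2, 1, 0, 2)
    λ_7+ρ ↦ (1, 2, 1, 1, 1)
    λ_8+ρ ↦ (1, 2, 1, 0, 2)
    λ_9+ρ ↦ (1, 2, 1, 0, 2)

Linkage partition of the 9 weights (3 classes, p=11):

[[1, 4, 6, 8, 9], [2, 7], [3, 5]]


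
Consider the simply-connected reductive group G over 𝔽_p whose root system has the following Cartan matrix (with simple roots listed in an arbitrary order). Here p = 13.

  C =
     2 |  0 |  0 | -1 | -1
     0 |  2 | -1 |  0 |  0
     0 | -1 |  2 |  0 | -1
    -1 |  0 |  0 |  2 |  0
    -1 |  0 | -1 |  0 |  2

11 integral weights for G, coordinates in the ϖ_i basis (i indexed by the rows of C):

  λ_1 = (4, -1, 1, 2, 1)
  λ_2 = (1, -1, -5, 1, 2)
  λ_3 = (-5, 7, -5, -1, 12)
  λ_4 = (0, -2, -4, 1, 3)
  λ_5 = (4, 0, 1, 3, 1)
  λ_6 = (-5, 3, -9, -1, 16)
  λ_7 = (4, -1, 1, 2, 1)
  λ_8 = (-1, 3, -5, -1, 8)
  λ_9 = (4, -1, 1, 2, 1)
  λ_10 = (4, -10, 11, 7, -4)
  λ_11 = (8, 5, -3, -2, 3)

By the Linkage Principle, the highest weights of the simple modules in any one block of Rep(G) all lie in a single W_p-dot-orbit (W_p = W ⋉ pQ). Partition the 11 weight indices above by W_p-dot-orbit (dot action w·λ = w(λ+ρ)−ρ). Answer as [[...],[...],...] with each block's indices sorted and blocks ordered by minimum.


Type A_5, rank 5, |W|=720; reorder rows/cols to standard.

Ā_13 reps of the 11 weights (A_5, coords as presented):

  λ_1 → (5, 0, 2, 3, 2)
  λ_2 → (1, 3, 1, 2, 0)
  λ_3 → (0, 0, 4, 0, 5)
  λ_4 → (1, 3, 1, 2, 0)
  λ_5 → (5, 0, 2, 3, 2)
  λ_6 → (0, 0, 4, 0, 5)
  λ_7 → (5, 0, 2, 3, 2)
  λ_8 → (0, 0, 4, 0, 5)
  λ_9 → (5, 0, 2, 3, 2)
  λ_10 → (1, 0, 0, 1, 3)
  λ_11 → (5, 0, 2, 3, 2)

These 11 weights hit 4 W_13-dot-orbits; sizes (5, 2, 3, 1):

[[1, 5, 7, 9, 11], [2, 4], [3, 6, 8], [10]]


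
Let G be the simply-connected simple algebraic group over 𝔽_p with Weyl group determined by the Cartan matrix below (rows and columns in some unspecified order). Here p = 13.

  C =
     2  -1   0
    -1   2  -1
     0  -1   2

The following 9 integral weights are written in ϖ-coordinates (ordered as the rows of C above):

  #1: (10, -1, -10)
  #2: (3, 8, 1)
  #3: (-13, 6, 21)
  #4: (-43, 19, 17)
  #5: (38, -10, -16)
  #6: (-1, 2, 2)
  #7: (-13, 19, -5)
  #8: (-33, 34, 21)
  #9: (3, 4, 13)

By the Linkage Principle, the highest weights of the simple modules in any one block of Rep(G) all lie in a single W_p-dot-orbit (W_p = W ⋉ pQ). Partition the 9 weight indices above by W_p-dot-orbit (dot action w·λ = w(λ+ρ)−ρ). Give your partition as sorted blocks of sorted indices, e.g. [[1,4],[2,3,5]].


Dynkin diagram of C (from the 4 off-diagonal −1 entries): A_3.

Each λ_j+ρ reduced to Ā_13; 3-tuples below use C's row order:

  λ_1 → (2, 9, 0)
  λ_2 → (2, 9, 0)
  λ_3 → (5, 1, 3)
  λ_4 → (5, 1, 3)
  λ_5 → (2, 9, 0)
  λ_6 → (0, 3, 3)
  λ_7 → (5, 1, 3)
  λ_8 → (5, 1, 3)
  λ_9 → (5, 1, 3)

Grouping the 9 weights by Ā_13-representative: 3 linkage classes.

[[1, 2, 5], [3, 4, 7, 8, 9], [6]]


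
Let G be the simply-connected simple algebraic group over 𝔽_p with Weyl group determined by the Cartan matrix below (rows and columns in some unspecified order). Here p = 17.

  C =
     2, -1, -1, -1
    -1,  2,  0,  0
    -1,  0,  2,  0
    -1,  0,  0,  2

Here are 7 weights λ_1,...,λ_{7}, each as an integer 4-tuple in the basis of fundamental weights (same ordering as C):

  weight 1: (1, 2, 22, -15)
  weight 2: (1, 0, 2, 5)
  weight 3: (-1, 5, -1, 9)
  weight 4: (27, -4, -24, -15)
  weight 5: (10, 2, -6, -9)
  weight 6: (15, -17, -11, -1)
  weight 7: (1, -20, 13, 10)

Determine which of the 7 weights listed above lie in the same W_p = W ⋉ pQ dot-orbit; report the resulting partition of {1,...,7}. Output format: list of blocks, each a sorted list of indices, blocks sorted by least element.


Dynkin diagram of C (from the 6 off-diagonal −1 entries): D_4.

Each λ_j+ρ reduced to Ā_17; 4-tuples below use C's row order:

  λ_1 → (2, 1, 3, 6) · λ_2 → (2, 1, 3, 6) · λ_3 → (0, 6, 0, 10) · λ_4 → (2, 1, 3, 6) · λ_5 → (2, 1, 3, 6) · λ_6 → (0, 6, 0, 10) · λ_7 → (2, 0, 1, 4)

3 distinct reps among the 7 weights ⇒ 3 W_17-linkage classes:

[[1, 2, 4, 5], [3, 6], [7]]


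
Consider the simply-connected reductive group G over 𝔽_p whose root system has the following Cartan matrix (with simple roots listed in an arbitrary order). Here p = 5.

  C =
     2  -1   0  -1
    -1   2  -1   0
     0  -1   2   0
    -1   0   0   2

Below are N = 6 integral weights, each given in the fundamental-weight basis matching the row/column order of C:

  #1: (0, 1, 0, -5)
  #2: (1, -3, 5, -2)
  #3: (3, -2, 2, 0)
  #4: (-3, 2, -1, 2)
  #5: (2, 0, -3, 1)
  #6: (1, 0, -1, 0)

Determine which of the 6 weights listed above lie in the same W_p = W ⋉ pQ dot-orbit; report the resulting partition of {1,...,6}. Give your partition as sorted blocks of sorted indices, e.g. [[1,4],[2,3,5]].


A_4 Cartan matrix, 4 simple roots permuted; ρ=(1,1,1,1).

Alcove-folded reps (p=5, 6 weights, presented ϖ-order):

  1: (2, 1, 0, 1);  2: (0, 1, 3, 1);  3: (2, 1, 0, 1);  4: (2, 1, 0, 1);  5: (2, 1, 0, 1);  6: (2, 1, 0, 1)

Grouping the 6 weights by Ā_5-representative: 2 linkage classes.

[[1, 3, 4, 5, 6], [2]]


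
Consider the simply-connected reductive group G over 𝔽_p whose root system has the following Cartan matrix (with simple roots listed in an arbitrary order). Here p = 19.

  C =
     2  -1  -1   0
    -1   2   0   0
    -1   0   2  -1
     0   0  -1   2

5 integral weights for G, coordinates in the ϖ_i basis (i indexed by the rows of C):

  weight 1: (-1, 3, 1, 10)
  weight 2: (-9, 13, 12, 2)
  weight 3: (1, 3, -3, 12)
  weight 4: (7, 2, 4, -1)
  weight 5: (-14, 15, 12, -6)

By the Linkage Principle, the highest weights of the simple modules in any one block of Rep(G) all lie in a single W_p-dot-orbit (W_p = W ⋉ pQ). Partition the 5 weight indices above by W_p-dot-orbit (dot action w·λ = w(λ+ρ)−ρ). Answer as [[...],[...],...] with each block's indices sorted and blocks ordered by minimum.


Cartan matrix: type A_4 (|W|=120); un-permuting the 4 rows.

λ_j+ρ reflected into Ā_19 (⟨·,θ^∨⟩≤19); 4-tuples as given:

    [1] (0, 4, 2, 11)
    [2] (8, 3, 5, 0)
    [3] (0, 4, 2, 11)
    [4] (8, 3, 5, 0)
    [5] (8, 3, 5, 0)

Linkage partition of the 5 weights (2 classes, p=19):

[[1, 3], [2, 4, 5]]


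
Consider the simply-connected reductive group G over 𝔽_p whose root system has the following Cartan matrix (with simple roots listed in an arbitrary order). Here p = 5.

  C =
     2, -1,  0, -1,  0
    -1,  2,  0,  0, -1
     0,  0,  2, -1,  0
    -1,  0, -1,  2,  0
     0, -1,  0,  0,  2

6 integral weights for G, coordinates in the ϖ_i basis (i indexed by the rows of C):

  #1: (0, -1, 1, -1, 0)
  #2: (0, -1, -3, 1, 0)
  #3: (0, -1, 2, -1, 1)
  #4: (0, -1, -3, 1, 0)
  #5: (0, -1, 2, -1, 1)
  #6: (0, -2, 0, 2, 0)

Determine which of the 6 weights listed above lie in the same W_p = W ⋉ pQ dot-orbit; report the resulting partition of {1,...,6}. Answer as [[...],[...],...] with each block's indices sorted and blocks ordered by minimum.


Root system A_5: the 5×5 matrix C matches after relabeling.

λ_j+ρ reflected into Ā_5 (⟨·,θ^∨⟩≤5); 5-tuples as given:

  [1] (1, 0, 2, 0, 1);  [2] (1, 0, 2, 0, 1);  [3] (1, 0, 2, 0, 1);  [4] (1, 0, 2, 0, 1);  [5] (1, 0, 2, 0, 1);  [6] (0, 1, 1, 3, 0)

2 distinct reps among the 6 weights ⇒ 2 W_5-linkage classes:

[[1, 2, 3, 4, 5], [6]]


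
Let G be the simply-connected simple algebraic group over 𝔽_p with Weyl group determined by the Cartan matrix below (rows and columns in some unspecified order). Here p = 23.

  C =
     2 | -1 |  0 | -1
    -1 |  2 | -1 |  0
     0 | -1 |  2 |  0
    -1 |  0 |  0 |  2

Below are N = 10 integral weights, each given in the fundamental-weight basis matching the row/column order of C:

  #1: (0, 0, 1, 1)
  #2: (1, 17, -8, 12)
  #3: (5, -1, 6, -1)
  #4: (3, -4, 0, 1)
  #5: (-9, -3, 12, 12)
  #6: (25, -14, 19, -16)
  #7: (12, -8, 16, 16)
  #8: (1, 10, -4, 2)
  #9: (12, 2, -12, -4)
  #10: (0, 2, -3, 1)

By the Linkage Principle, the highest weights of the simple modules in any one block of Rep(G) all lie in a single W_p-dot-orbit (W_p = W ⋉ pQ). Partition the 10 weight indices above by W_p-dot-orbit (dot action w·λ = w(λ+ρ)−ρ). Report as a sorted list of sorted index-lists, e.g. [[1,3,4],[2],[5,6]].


Root system A_4: the 4×4 matrix C matches after relabeling.

Ā_23 reps of the 10 weights (A_4, coords as presented):

    λ_1+ρ ↦ (1, 1, 2, 2)
    λ_2+ρ ↦ (2, 8, 3, 3)
    λ_3+ρ ↦ (6, 0, 7, 0)
    λ_4+ρ ↦ (1, 1, 2, 2)
    λ_5+ρ ↦ (2, 8, 3, 3)
    λ_6+ρ ↦ (2, 8, 3, 3)
    λ_7+ρ ↦ (6, 0, 7, 0)
    λ_8+ρ ↦ (2, 8, 3, 3)
    λ_9+ρ ↦ (2, 8, 3, 3)
    λ_10+ρ ↦ (1, 1, 2, 2)

Linkage partition of the 10 weights (3 classes, p=23):

[[1, 4, 10], [2, 5, 6, 8, 9], [3, 7]]


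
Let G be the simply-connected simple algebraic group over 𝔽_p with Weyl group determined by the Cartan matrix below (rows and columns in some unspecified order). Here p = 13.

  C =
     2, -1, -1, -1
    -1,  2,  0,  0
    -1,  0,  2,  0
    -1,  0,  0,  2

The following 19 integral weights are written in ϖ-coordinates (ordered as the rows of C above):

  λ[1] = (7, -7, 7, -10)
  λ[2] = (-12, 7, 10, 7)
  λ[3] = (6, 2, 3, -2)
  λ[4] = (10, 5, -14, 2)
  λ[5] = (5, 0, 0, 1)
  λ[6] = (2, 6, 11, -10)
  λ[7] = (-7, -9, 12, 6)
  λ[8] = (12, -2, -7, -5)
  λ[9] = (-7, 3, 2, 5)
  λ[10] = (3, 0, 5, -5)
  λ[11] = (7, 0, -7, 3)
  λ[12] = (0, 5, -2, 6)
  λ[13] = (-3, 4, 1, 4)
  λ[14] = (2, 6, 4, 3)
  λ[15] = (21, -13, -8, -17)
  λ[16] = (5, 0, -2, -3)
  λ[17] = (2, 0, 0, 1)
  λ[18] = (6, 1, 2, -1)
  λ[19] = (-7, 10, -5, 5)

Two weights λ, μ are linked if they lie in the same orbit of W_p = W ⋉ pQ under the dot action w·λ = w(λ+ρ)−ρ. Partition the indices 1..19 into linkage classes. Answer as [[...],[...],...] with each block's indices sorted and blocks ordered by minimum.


Type D_4, rank 4, |W|=192; reorder rows/cols to standard.

Folding the 19 weights λ_j+ρ into Ā_13 (reps in the given 4-coord order):

  λ_1+ρ ↦ (3, 1, 1, 2);  λ_2+ρ ↦ (2, 3, 0, 3);  λ_3+ρ ↦ (1, 2, 3, 0);  λ_4+ρ ↦ (0, 1, 6, 4);  λ_5+ρ ↦ (3, 1, 1, 2);  λ_6+ρ ↦ (1, 2, 3, 0);  λ_7+ρ ↦ (1, 5, 0, 6);  λ_8+ρ ↦ (0, 1, 6, 4);  λ_9+ρ ↦ (1, 2, 3, 0);  λ_10+ρ ↦ (0, 1, 6, 4);  λ_11+ρ ↦ (0, 1, 6, 4);  λ_12+ρ ↦ (1, 5, 0, 6);  λ_13+ρ ↦ (2, 3, 0, 3);  λ_14+ρ ↦ (3, 1, 1, 2);  λ_15+ρ ↦ (1, 2, 3, 0);  λ_16+ρ ↦ (3, 1, 1, 2);  λ_17+ρ ↦ (3, 1, 1, 2);  λ_18+ρ ↦ (1, 2, 3, 0);  λ_19+ρ ↦ (0, 1, 6, 4)

These 19 weights hit 5 W_13-dot-orbits; sizes (5, 2, 5, 5, 2):

[[1, 5, 14, 16, 17], [2, 13], [3, 6, 9, 15, 18], [4, 8, 10, 11, 19], [7, 12]]


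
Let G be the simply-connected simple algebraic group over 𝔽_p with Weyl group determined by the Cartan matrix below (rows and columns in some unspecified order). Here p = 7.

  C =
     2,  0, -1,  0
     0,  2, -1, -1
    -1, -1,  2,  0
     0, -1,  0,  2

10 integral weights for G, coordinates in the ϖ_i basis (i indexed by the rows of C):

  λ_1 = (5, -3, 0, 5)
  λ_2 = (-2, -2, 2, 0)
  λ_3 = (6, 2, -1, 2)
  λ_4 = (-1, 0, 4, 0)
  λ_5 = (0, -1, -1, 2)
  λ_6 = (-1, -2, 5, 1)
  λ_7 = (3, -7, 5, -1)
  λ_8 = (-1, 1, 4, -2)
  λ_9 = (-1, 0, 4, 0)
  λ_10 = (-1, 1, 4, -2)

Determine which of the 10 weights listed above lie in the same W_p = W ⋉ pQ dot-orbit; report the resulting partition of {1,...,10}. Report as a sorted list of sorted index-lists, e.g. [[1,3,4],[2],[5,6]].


Type A_4, rank 4, |W|=120; reorder rows/cols to standard.

Alcove-folded reps (p=7, 10 weights, presented ϖ-order):

  λ_1+ρ ↦ (1, 1, 1, 0)
  λ_2+ρ ↦ (1, 1, 1, 0)
  λ_3+ρ ↦ (1, 0, 0, 3)
  λ_4+ρ ↦ (0, 1, 5, 1)
  λ_5+ρ ↦ (1, 0, 0, 3)
  λ_6+ρ ↦ (0, 1, 5, 1)
  λ_7+ρ ↦ (1, 0, 0, 3)
  λ_8+ρ ↦ (0, 1, 5, 1)
  λ_9+ρ ↦ (0, 1, 5, 1)
  λ_10+ρ ↦ (0, 1, 5, 1)

These 10 weights hit 3 W_7-dot-orbits; sizes (2, 3, 5):

[[1, 2], [3, 5, 7], [4, 6, 8, 9, 10]]


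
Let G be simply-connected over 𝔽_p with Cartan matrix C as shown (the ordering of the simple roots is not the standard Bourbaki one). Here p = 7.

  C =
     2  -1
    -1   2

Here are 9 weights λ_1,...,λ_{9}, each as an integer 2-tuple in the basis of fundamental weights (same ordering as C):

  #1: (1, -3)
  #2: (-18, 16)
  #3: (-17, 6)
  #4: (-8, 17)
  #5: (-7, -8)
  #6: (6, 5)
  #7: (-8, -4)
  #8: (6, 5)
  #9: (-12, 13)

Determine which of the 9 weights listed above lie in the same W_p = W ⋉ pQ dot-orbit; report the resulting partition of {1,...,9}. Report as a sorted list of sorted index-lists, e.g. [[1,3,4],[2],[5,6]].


A_2 Cartan matrix, 2 simple roots permuted; ρ=(1,1).

Folding the 9 weights λ_j+ρ into Ā_7 (reps in the given 2-coord order):

  λ_1 → (0, 2);  λ_2 → (0, 4);  λ_3 → (0, 2);  λ_4 → (0, 4);  λ_5 → (1, 0);  λ_6 → (1, 0);  λ_7 → (0, 4);  λ_8 → (1, 0);  λ_9 → (0, 4)

These 9 weights hit 3 W_7-dot-orbits; sizes (2, 4, 3):

[[1, 3], [2, 4, 7, 9], [5, 6, 8]]


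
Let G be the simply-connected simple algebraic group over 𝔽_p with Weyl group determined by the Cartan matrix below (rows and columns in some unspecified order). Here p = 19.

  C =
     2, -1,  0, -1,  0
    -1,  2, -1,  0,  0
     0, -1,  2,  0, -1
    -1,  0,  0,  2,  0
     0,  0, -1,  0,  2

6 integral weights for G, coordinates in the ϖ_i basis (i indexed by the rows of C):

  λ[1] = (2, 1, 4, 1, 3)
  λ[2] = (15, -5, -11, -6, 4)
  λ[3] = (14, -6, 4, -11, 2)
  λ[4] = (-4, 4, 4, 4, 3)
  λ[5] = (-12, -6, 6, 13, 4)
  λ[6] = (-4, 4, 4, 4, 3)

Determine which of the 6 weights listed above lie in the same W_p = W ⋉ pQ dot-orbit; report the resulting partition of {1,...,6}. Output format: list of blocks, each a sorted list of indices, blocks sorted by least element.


C ↔ A_5 under row/col permutation; |W(A_5)| = 720.

Each λ_j+ρ reduced to Ā_19; 5-tuples below use C's row order:

  [1] (3, 2, 5, 2, 4);  [2] (3, 2, 5, 2, 4);  [3] (0, 5, 0, 10, 3);  [4] (3, 2, 5, 2, 4);  [5] (3, 2, 5, 2, 4);  [6] (3, 2, 5, 2, 4)

Partition of {1..6} into 2 W_19-dot-orbits:

[[1, 2, 4, 5, 6], [3]]


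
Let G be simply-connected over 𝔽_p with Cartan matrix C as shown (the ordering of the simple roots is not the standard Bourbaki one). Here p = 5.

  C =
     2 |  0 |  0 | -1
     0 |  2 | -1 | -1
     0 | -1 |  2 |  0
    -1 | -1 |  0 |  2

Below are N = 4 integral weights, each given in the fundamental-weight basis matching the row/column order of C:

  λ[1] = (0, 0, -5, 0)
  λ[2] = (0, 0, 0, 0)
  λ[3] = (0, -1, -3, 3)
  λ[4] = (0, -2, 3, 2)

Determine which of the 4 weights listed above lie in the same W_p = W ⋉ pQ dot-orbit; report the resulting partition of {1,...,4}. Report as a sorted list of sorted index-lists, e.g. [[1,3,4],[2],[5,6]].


A_4 Cartan matrix, 4 simple roots permuted; ρ=(1,1,1,1).

Folding the 4 weights λ_j+ρ into Ā_5 (reps in the given 4-coord order):

    λ_1 → (1, 1, 1, 1)
    λ_2 → (1, 1, 1, 1)
    λ_3 → (1, 2, 0, 2)
    λ_4 → (1, 1, 1, 1)

Linkage partition of the 4 weights (2 classes, p=5):

[[1, 2, 4], [3]]


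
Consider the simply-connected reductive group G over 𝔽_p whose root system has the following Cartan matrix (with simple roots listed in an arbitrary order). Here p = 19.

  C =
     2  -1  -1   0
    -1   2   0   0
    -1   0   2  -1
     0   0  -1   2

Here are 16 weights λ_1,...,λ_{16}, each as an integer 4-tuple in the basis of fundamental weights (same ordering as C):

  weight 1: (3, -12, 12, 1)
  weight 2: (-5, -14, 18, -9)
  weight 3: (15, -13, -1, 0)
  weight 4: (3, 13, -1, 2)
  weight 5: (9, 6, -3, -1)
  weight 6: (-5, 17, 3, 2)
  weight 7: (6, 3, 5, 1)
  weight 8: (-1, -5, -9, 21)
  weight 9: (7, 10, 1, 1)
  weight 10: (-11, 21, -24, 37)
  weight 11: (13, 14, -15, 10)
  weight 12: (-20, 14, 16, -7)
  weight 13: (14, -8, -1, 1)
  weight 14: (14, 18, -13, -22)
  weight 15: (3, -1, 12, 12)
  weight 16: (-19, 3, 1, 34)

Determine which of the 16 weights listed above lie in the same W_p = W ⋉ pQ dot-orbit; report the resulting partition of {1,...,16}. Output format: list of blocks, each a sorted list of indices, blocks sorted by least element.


A_4 Cartan matrix, 4 simple roots permuted; ρ=(1,1,1,1).

Folding the 16 weights λ_j+ρ into Ā_19 (reps in the given 4-coord order):

  [1] (7, 4, 6, 2) · [2] (7, 4, 6, 2) · [3] (4, 12, 0, 1) · [4] (4, 12, 0, 1) · [5] (8, 7, 0, 2) · [6] (4, 12, 0, 1) · [7] (7, 4, 6, 2) · [8] (0, 5, 4, 7) · [9] (8, 7, 0, 2) · [10] (0, 5, 4, 7) · [11] (0, 5, 4, 7) · [12] (7, 4, 6, 2) · [13] (8, 7, 0, 2) · [14] (4, 12, 0, 1) · [15] (7, 4, 6, 2) · [16] (4, 12, 0, 1)

The 16 indices split into 4 linkage classes (same alcove rep ⇔ same W_19-dot-orbit):

[[1, 2, 7, 12, 15], [3, 4, 6, 14, 16], [5, 9, 13], [8, 10, 11]]
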